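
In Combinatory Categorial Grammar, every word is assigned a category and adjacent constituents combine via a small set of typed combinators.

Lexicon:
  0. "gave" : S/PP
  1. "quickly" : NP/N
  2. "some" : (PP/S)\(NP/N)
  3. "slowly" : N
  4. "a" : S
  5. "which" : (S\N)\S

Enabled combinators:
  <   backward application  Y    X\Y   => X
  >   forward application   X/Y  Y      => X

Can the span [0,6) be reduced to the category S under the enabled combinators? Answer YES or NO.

[0,6] S   >
  [0,1] "gave" : S/PP
  [1,6] PP   >
    [1,3] PP/S   <
      [1,2] "quickly" : NP/N
      [2,3] "some" : (PP/S)\(NP/N)
    [3,6] S   <
      [3,4] "slowly" : N
      [4,6] S\N   <
        [4,5] "a" : S
        [5,6] "which" : (S\N)\S

YES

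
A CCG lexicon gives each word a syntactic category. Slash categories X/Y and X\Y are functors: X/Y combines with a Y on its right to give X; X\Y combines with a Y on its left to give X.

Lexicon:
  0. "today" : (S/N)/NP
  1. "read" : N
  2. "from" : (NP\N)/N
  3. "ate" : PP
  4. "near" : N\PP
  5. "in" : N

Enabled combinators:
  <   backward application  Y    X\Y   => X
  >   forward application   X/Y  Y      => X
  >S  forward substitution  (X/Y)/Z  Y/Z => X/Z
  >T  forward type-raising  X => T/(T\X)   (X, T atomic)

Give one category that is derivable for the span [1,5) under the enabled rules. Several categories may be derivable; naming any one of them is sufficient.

[0,6] S   >
  [0,5] S/N   >
    [0,1] "today" : (S/N)/NP
    [1,5] NP   <
      [1,2] "read" : N
      [2,5] NP\N   >
        [2,3] "from" : (NP\N)/N
        [3,5] N   <
          [3,4] "ate" : PP
          [4,5] "near" : N\PP
  [5,6] "in" : N

NP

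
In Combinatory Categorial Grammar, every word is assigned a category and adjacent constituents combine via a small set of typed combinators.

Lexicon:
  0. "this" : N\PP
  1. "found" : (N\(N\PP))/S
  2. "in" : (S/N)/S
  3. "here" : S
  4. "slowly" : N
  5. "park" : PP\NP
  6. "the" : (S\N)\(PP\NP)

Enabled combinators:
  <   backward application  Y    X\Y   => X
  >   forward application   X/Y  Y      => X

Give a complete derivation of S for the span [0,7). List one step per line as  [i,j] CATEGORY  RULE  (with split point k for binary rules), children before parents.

[0,1] N\PP  lex  "this"
[1,2] (N\(N\PP))/S  lex  "found"
[2,3] (S/N)/S  lex  "in"
[3,4] S  lex  "here"
[2,4] S/N  >  k=3
[4,5] N  lex  "slowly"
[2,5] S  >  k=4
[1,5] N\(N\PP)  >  k=2
[0,5] N  <  k=1
[5,6] PP\NP  lex  "park"
[6,7] (S\N)\(PP\NP)  lex  "the"
[5,7] S\N  <  k=6
[0,7] S  <  k=5

[0,7] S   <
  [0,5] N   <
    [0,1] "this" : N\PP
    [1,5] N\(N\PP)   >
      [1,2] "found" : (N\(N\PP))/S
      [2,5] S   >
        [2,4] S/N   >
          [2,3] "in" : (S/N)/S
          [3,4] "here" : S
        [4,5] "slowly" : N
  [5,7] S\N   <
    [5,6] "park" : PP\NP
    [6,7] "the" : (S\N)\(PP\NP)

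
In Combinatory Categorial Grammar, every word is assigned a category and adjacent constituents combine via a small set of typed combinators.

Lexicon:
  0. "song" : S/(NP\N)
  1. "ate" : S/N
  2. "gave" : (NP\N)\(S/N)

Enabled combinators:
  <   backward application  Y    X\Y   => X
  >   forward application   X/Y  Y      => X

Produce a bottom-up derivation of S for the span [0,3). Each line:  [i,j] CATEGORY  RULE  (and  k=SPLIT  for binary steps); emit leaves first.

[0,3] S   >
  [0,1] "song" : S/(NP\N)
  [1,3] NP\N   <
    [1,2] "ate" : S/N
    [2,3] "gave" : (NP\N)\(S/N)

[0,1] S/(NP\N)  lex  "song"
[1,2] S/N  lex  "ate"
[2,3] (NP\N)\(S/N)  lex  "gave"
[1,3] NP\N  <  k=2
[0,3] S  >  k=1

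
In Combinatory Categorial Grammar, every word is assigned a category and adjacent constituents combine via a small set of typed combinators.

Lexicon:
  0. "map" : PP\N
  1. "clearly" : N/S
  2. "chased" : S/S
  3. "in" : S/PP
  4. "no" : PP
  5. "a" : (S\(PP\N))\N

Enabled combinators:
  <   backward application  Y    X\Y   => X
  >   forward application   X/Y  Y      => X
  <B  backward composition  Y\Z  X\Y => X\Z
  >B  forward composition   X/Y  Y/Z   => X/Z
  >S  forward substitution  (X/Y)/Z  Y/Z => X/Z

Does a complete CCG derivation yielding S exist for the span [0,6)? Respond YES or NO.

[0,6] S   <
  [0,1] "map" : PP\N
  [1,6] S\(PP\N)   <
    [1,5] N   >
      [1,3] N/S   >B
        [1,2] "clearly" : N/S
        [2,3] "chased" : S/S
      [3,5] S   >
        [3,4] "in" : S/PP
        [4,5] "no" : PP
    [5,6] "a" : (S\(PP\N))\N

YES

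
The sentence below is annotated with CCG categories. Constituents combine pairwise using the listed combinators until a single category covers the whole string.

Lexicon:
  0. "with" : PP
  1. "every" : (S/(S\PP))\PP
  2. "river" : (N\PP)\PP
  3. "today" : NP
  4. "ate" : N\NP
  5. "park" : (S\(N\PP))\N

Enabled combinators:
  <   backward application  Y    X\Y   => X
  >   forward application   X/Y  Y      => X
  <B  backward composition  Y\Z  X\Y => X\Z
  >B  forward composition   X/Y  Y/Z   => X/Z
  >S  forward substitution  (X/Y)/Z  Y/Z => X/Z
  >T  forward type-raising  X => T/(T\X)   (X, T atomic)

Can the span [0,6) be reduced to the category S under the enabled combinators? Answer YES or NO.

YES

[0,6] S   >
  [0,2] S/(S\PP)   <
    [0,1] "with" : PP
    [1,2] "every" : (S/(S\PP))\PP
  [2,6] S\PP   <B
    [2,3] "river" : (N\PP)\PP
    [3,6] S\(N\PP)   <
      [3,5] N   >
        [3,4] N/(N\NP)   >T
          [3,4] "today" : NP
        [4,5] "ate" : N\NP
      [5,6] "park" : (S\(N\PP))\N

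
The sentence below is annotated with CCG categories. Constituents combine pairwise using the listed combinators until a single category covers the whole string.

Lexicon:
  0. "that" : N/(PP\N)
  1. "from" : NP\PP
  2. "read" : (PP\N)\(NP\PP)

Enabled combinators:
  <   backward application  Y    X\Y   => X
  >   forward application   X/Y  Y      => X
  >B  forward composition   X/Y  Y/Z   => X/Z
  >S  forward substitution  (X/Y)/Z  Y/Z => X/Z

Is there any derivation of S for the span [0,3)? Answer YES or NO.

NO

N/(PP\N) NP\PP (PP\N)\(NP\PP)
CKY chart[0,3] = {N}; S ∉ chart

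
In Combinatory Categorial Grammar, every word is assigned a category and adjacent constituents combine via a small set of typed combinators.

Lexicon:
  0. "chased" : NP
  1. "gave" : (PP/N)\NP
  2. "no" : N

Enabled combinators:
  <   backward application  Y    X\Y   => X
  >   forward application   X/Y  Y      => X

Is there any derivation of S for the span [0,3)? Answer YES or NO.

NP (PP/N)\NP N
CKY chart[0,3] = {PP}; S ∉ chart

NO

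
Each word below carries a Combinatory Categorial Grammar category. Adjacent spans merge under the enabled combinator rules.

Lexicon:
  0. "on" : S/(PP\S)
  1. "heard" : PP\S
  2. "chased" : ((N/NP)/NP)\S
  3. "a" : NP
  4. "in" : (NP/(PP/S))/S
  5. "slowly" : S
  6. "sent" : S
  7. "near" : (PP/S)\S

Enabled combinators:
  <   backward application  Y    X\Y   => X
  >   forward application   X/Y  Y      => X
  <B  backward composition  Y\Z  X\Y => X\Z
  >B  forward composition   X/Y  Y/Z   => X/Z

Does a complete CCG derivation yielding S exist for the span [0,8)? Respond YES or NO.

NO

S/(PP\S) PP\S ((N/NP)/NP)\S NP (NP/(PP/S))/S S S (PP/S)\S
CKY chart[0,8] = {N}; S ∉ chart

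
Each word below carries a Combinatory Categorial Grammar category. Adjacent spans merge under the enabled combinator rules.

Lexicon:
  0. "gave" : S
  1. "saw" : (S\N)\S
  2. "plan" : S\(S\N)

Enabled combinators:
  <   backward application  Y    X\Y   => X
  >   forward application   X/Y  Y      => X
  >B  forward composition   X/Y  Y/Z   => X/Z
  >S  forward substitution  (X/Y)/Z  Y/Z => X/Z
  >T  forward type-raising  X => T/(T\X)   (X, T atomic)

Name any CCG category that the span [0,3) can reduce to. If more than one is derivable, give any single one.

[0,3] S   <
  [0,2] S\N   <
    [0,1] "gave" : S
    [1,2] "saw" : (S\N)\S
  [2,3] "plan" : S\(S\N)

S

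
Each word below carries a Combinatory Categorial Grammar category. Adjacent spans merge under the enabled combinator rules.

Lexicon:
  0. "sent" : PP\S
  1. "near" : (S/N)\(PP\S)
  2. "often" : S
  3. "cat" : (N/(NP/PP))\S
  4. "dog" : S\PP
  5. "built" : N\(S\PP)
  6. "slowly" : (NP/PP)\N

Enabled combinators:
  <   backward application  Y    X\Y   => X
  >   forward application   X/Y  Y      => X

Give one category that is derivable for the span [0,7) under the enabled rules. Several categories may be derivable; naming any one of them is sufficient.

S

[0,7] S   >
  [0,2] S/N   <
    [0,1] "sent" : PP\S
    [1,2] "near" : (S/N)\(PP\S)
  [2,7] N   >
    [2,4] N/(NP/PP)   <
      [2,3] "often" : S
      [3,4] "cat" : (N/(NP/PP))\S
    [4,7] NP/PP   <
      [4,6] N   <
        [4,5] "dog" : S\PP
        [5,6] "built" : N\(S\PP)
      [6,7] "slowly" : (NP/PP)\N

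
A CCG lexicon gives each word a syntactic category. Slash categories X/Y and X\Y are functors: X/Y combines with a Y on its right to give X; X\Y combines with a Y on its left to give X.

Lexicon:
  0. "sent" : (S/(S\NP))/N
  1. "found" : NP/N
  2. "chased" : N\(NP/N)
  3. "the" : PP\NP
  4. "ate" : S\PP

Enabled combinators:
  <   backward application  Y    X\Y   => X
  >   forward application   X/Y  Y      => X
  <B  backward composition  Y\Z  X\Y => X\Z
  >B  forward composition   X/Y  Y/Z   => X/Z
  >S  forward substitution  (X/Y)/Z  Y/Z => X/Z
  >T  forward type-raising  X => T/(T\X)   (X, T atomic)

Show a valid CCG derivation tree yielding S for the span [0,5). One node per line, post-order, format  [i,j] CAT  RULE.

[0,1] (S/(S\NP))/N  lex  "sent"
[1,2] NP/N  lex  "found"
[2,3] N\(NP/N)  lex  "chased"
[1,3] N  <  k=2
[0,3] S/(S\NP)  >  k=1
[3,4] PP\NP  lex  "the"
[4,5] S\PP  lex  "ate"
[3,5] S\NP  <B  k=4
[0,5] S  >  k=3

[0,5] S   >
  [0,3] S/(S\NP)   >
    [0,1] "sent" : (S/(S\NP))/N
    [1,3] N   <
      [1,2] "found" : NP/N
      [2,3] "chased" : N\(NP/N)
  [3,5] S\NP   <B
    [3,4] "the" : PP\NP
    [4,5] "ate" : S\PP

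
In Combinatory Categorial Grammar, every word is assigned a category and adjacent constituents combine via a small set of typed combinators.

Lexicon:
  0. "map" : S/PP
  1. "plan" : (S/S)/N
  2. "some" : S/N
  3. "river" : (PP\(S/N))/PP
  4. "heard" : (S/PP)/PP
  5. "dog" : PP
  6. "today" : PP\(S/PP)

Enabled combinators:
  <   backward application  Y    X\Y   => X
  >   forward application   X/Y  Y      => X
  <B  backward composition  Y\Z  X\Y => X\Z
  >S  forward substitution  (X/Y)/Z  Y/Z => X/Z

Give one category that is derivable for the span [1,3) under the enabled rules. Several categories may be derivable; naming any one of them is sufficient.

S/N

[0,7] S   >
  [0,1] "map" : S/PP
  [1,7] PP   <
    [1,3] S/N   >S
      [1,2] "plan" : (S/S)/N
      [2,3] "some" : S/N
    [3,7] PP\(S/N)   >
      [3,4] "river" : (PP\(S/N))/PP
      [4,7] PP   <
        [4,6] S/PP   >
          [4,5] "heard" : (S/PP)/PP
          [5,6] "dog" : PP
        [6,7] "today" : PP\(S/PP)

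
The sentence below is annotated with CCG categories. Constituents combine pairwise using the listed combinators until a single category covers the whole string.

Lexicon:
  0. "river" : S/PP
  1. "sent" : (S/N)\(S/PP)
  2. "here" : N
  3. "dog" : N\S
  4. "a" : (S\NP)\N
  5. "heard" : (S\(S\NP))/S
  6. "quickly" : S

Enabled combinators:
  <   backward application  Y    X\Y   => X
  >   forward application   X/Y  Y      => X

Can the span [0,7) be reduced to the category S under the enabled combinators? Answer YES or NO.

[0,7] S   <
  [0,5] S\NP   <
    [0,4] N   <
      [0,3] S   >
        [0,2] S/N   <
          [0,1] "river" : S/PP
          [1,2] "sent" : (S/N)\(S/PP)
        [2,3] "here" : N
      [3,4] "dog" : N\S
    [4,5] "a" : (S\NP)\N
  [5,7] S\(S\NP)   >
    [5,6] "heard" : (S\(S\NP))/S
    [6,7] "quickly" : S

YES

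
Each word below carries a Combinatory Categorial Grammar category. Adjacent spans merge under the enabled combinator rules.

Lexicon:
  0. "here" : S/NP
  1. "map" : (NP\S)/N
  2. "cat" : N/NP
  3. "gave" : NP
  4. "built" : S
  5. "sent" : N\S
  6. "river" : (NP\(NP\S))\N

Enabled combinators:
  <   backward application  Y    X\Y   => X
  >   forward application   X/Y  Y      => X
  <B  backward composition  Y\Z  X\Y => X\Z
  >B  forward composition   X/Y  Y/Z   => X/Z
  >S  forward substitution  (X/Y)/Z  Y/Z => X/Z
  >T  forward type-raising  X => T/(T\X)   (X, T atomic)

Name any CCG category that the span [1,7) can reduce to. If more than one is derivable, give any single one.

[0,7] S   >
  [0,1] "here" : S/NP
  [1,7] NP   <
    [1,4] NP\S   >
      [1,2] "map" : (NP\S)/N
      [2,4] N   >
        [2,3] "cat" : N/NP
        [3,4] "gave" : NP
    [4,7] NP\(NP\S)   <
      [4,6] N   >
        [4,5] N/(N\S)   >T
          [4,5] "built" : S
        [5,6] "sent" : N\S
      [6,7] "river" : (NP\(NP\S))\N

NP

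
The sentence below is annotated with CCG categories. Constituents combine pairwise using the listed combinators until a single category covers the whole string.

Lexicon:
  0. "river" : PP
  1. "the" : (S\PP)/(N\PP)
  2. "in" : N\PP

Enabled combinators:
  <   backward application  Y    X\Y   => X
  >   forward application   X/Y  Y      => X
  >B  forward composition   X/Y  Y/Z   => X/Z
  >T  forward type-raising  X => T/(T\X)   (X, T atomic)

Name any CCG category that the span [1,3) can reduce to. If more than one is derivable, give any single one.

[0,3] S   >
  [0,1] S/(S\PP)   >T
    [0,1] "river" : PP
  [1,3] S\PP   >
    [1,2] "the" : (S\PP)/(N\PP)
    [2,3] "in" : N\PP

S\PP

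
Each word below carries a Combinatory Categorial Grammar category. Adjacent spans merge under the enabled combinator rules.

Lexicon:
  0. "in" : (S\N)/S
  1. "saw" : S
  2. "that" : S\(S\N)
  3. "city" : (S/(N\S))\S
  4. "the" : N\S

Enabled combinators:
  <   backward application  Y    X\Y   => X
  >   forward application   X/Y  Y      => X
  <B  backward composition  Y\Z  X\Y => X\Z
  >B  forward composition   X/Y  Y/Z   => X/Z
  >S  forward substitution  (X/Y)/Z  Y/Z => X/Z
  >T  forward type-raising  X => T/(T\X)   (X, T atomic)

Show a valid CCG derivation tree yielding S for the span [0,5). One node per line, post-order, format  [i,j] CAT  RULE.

[0,5] S   >
  [0,4] S/(N\S)   <
    [0,3] S   <
      [0,2] S\N   >
        [0,1] "in" : (S\N)/S
        [1,2] "saw" : S
      [2,3] "that" : S\(S\N)
    [3,4] "city" : (S/(N\S))\S
  [4,5] "the" : N\S

[0,1] (S\N)/S  lex  "in"
[1,2] S  lex  "saw"
[0,2] S\N  >  k=1
[2,3] S\(S\N)  lex  "that"
[0,3] S  <  k=2
[3,4] (S/(N\S))\S  lex  "city"
[0,4] S/(N\S)  <  k=3
[4,5] N\S  lex  "the"
[0,5] S  >  k=4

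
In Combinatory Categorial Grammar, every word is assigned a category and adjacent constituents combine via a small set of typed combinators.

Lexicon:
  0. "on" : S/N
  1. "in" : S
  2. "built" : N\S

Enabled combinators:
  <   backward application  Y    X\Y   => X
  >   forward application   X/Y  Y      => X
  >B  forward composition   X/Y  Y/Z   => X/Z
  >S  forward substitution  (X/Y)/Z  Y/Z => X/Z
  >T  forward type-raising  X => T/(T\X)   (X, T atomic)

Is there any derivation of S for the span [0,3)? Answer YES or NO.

[0,3] S   >
  [0,1] "on" : S/N
  [1,3] N   >
    [1,2] N/(N\S)   >T
      [1,2] "in" : S
    [2,3] "built" : N\S

YES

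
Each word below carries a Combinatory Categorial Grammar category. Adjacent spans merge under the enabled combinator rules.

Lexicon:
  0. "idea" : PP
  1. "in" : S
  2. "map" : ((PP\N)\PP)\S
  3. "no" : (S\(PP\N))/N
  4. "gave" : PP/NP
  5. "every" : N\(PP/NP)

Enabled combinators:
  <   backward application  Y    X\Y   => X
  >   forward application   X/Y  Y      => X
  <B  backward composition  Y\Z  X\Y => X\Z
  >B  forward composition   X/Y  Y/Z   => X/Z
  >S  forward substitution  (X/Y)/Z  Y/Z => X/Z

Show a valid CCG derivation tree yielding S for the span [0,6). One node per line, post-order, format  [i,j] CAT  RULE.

[0,1] PP  lex  "idea"
[1,2] S  lex  "in"
[2,3] ((PP\N)\PP)\S  lex  "map"
[1,3] (PP\N)\PP  <  k=2
[0,3] PP\N  <  k=1
[3,4] (S\(PP\N))/N  lex  "no"
[4,5] PP/NP  lex  "gave"
[5,6] N\(PP/NP)  lex  "every"
[4,6] N  <  k=5
[3,6] S\(PP\N)  >  k=4
[0,6] S  <  k=3

[0,6] S   <
  [0,3] PP\N   <
    [0,1] "idea" : PP
    [1,3] (PP\N)\PP   <
      [1,2] "in" : S
      [2,3] "map" : ((PP\N)\PP)\S
  [3,6] S\(PP\N)   >
    [3,4] "no" : (S\(PP\N))/N
    [4,6] N   <
      [4,5] "gave" : PP/NP
      [5,6] "every" : N\(PP/NP)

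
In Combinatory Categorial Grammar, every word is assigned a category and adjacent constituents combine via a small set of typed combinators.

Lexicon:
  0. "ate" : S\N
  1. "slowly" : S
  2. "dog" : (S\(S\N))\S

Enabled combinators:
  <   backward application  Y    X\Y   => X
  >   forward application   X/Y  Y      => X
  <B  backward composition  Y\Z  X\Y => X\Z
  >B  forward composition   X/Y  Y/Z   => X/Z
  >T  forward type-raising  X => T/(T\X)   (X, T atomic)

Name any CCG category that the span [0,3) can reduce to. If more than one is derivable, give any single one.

[0,3] S   <
  [0,1] "ate" : S\N
  [1,3] S\(S\N)   <
    [1,2] "slowly" : S
    [2,3] "dog" : (S\(S\N))\S

S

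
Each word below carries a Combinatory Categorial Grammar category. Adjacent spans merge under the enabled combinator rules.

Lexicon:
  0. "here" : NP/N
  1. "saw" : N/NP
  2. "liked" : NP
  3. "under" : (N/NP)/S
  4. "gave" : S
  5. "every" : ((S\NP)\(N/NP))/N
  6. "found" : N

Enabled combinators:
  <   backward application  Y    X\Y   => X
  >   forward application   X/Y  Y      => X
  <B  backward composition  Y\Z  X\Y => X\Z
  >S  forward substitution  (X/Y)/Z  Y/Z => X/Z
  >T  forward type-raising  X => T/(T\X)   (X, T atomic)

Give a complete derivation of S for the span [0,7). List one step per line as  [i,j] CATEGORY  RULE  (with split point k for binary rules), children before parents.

[0,1] NP/N  lex  "here"
[1,2] N/NP  lex  "saw"
[2,3] NP  lex  "liked"
[1,3] N  >  k=2
[0,3] NP  >  k=1
[3,4] (N/NP)/S  lex  "under"
[4,5] S  lex  "gave"
[3,5] N/NP  >  k=4
[5,6] ((S\NP)\(N/NP))/N  lex  "every"
[6,7] N  lex  "found"
[5,7] (S\NP)\(N/NP)  >  k=6
[3,7] S\NP  <  k=5
[0,7] S  <  k=3

[0,7] S   <
  [0,3] NP   >
    [0,1] "here" : NP/N
    [1,3] N   >
      [1,2] "saw" : N/NP
      [2,3] "liked" : NP
  [3,7] S\NP   <
    [3,5] N/NP   >
      [3,4] "under" : (N/NP)/S
      [4,5] "gave" : S
    [5,7] (S\NP)\(N/NP)   >
      [5,6] "every" : ((S\NP)\(N/NP))/N
      [6,7] "found" : N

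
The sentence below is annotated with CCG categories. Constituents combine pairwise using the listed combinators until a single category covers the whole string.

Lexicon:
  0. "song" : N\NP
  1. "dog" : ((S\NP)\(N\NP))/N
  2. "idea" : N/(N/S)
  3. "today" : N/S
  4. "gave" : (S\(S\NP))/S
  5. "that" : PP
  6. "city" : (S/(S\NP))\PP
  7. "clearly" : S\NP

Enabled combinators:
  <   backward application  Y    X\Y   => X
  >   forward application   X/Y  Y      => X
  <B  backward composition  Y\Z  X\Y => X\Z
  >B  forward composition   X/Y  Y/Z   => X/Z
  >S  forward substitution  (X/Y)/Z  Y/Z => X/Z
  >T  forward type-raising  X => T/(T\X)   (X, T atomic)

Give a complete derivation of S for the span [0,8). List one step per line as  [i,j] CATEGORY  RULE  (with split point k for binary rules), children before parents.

[0,1] N\NP  lex  "song"
[1,2] ((S\NP)\(N\NP))/N  lex  "dog"
[2,3] N/(N/S)  lex  "idea"
[3,4] N/S  lex  "today"
[2,4] N  >  k=3
[1,4] (S\NP)\(N\NP)  >  k=2
[0,4] S\NP  <  k=1
[4,5] (S\(S\NP))/S  lex  "gave"
[5,6] PP  lex  "that"
[6,7] (S/(S\NP))\PP  lex  "city"
[5,7] S/(S\NP)  <  k=6
[7,8] S\NP  lex  "clearly"
[5,8] S  >  k=7
[4,8] S\(S\NP)  >  k=5
[0,8] S  <  k=4

[0,8] S   <
  [0,4] S\NP   <
    [0,1] "song" : N\NP
    [1,4] (S\NP)\(N\NP)   >
      [1,2] "dog" : ((S\NP)\(N\NP))/N
      [2,4] N   >
        [2,3] "idea" : N/(N/S)
        [3,4] "today" : N/S
  [4,8] S\(S\NP)   >
    [4,5] "gave" : (S\(S\NP))/S
    [5,8] S   >
      [5,7] S/(S\NP)   <
        [5,6] "that" : PP
        [6,7] "city" : (S/(S\NP))\PP
      [7,8] "clearly" : S\NP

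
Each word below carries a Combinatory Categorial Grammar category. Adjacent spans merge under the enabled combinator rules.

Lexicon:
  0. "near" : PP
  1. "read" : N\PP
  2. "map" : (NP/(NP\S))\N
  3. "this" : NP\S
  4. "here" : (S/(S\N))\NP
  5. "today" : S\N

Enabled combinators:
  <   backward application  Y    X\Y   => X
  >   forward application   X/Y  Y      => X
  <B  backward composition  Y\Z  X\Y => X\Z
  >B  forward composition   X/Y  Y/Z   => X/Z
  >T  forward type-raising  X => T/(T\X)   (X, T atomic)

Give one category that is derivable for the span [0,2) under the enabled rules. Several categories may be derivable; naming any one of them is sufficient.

N

[0,6] S   >
  [0,5] S/(S\N)   <
    [0,4] NP   >
      [0,3] NP/(NP\S)   <
        [0,2] N   >
          [0,1] N/(N\PP)   >T
            [0,1] "near" : PP
          [1,2] "read" : N\PP
        [2,3] "map" : (NP/(NP\S))\N
      [3,4] "this" : NP\S
    [4,5] "here" : (S/(S\N))\NP
  [5,6] "today" : S\N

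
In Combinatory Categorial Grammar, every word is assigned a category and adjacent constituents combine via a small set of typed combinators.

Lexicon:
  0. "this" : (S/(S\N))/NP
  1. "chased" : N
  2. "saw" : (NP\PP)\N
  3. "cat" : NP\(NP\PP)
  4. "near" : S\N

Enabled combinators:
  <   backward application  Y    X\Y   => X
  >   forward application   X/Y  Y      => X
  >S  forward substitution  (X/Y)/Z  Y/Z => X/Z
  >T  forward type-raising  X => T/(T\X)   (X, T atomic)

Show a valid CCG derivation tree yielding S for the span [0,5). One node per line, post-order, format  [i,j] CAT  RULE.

[0,5] S   >
  [0,4] S/(S\N)   >
    [0,1] "this" : (S/(S\N))/NP
    [1,4] NP   <
      [1,3] NP\PP   <
        [1,2] "chased" : N
        [2,3] "saw" : (NP\PP)\N
      [3,4] "cat" : NP\(NP\PP)
  [4,5] "near" : S\N

[0,1] (S/(S\N))/NP  lex  "this"
[1,2] N  lex  "chased"
[2,3] (NP\PP)\N  lex  "saw"
[1,3] NP\PP  <  k=2
[3,4] NP\(NP\PP)  lex  "cat"
[1,4] NP  <  k=3
[0,4] S/(S\N)  >  k=1
[4,5] S\N  lex  "near"
[0,5] S  >  k=4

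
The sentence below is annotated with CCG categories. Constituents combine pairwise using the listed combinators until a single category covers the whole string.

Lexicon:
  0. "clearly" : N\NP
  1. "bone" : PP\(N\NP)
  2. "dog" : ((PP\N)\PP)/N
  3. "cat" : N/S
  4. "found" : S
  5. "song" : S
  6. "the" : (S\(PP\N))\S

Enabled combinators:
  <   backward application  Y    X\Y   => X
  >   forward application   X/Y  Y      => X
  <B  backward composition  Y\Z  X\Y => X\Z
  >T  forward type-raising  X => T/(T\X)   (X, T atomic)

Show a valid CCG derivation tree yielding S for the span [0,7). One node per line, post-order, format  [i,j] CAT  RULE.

[0,1] N\NP  lex  "clearly"
[1,2] PP\(N\NP)  lex  "bone"
[0,2] PP  <  k=1
[2,3] ((PP\N)\PP)/N  lex  "dog"
[3,4] N/S  lex  "cat"
[4,5] S  lex  "found"
[3,5] N  >  k=4
[2,5] (PP\N)\PP  >  k=3
[0,5] PP\N  <  k=2
[5,6] S  lex  "song"
[6,7] (S\(PP\N))\S  lex  "the"
[5,7] S\(PP\N)  <  k=6
[0,7] S  <  k=5

[0,7] S   <
  [0,5] PP\N   <
    [0,2] PP   <
      [0,1] "clearly" : N\NP
      [1,2] "bone" : PP\(N\NP)
    [2,5] (PP\N)\PP   >
      [2,3] "dog" : ((PP\N)\PP)/N
      [3,5] N   >
        [3,4] "cat" : N/S
        [4,5] "found" : S
  [5,7] S\(PP\N)   <
    [5,6] "song" : S
    [6,7] "the" : (S\(PP\N))\S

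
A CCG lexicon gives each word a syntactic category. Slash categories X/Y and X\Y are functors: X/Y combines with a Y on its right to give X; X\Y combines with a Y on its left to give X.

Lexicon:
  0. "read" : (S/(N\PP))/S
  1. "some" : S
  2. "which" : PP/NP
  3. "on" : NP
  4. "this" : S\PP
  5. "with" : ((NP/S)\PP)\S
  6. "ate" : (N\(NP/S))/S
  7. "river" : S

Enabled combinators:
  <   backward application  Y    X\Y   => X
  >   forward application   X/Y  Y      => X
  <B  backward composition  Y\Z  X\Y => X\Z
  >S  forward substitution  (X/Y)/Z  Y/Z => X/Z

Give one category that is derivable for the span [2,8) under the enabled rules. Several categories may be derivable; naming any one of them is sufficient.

[0,8] S   >
  [0,2] S/(N\PP)   >
    [0,1] "read" : (S/(N\PP))/S
    [1,2] "some" : S
  [2,8] N\PP   <B
    [2,6] (NP/S)\PP   <
      [2,5] S   <
        [2,4] PP   >
          [2,3] "which" : PP/NP
          [3,4] "on" : NP
        [4,5] "this" : S\PP
      [5,6] "with" : ((NP/S)\PP)\S
    [6,8] N\(NP/S)   >
      [6,7] "ate" : (N\(NP/S))/S
      [7,8] "river" : S

N\PP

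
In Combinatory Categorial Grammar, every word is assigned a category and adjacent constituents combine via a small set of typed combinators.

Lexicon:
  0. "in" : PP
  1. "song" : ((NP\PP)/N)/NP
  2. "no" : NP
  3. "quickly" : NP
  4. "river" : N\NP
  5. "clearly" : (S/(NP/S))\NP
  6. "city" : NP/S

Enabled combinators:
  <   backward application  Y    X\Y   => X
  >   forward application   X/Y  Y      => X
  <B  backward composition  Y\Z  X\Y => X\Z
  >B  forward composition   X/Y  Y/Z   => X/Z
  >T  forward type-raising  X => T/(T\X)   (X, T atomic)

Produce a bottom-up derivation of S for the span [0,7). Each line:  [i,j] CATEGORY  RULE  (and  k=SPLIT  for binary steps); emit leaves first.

[0,7] S   >
  [0,6] S/(NP/S)   <
    [0,5] NP   >
      [0,1] NP/(NP\PP)   >T
        [0,1] "in" : PP
      [1,5] NP\PP   >
        [1,3] (NP\PP)/N   >
          [1,2] "song" : ((NP\PP)/N)/NP
          [2,3] "no" : NP
        [3,5] N   <
          [3,4] "quickly" : NP
          [4,5] "river" : N\NP
    [5,6] "clearly" : (S/(NP/S))\NP
  [6,7] "city" : NP/S

[0,1] PP  lex  "in"
[0,1] NP/(NP\PP)  >T
[1,2] ((NP\PP)/N)/NP  lex  "song"
[2,3] NP  lex  "no"
[1,3] (NP\PP)/N  >  k=2
[3,4] NP  lex  "quickly"
[4,5] N\NP  lex  "river"
[3,5] N  <  k=4
[1,5] NP\PP  >  k=3
[0,5] NP  >  k=1
[5,6] (S/(NP/S))\NP  lex  "clearly"
[0,6] S/(NP/S)  <  k=5
[6,7] NP/S  lex  "city"
[0,7] S  >  k=6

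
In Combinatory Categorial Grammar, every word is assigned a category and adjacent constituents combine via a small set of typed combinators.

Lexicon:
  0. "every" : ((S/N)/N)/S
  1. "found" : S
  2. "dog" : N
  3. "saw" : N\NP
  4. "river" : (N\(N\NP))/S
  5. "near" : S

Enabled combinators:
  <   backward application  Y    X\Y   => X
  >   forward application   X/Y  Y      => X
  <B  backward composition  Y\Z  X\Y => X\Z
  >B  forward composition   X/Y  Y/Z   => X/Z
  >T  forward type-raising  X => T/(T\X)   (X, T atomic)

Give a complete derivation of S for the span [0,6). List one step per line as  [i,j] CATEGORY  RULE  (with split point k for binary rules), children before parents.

[0,6] S   >
  [0,3] S/N   >
    [0,2] (S/N)/N   >
      [0,1] "every" : ((S/N)/N)/S
      [1,2] "found" : S
    [2,3] "dog" : N
  [3,6] N   <
    [3,4] "saw" : N\NP
    [4,6] N\(N\NP)   >
      [4,5] "river" : (N\(N\NP))/S
      [5,6] "near" : S

[0,1] ((S/N)/N)/S  lex  "every"
[1,2] S  lex  "found"
[0,2] (S/N)/N  >  k=1
[2,3] N  lex  "dog"
[0,3] S/N  >  k=2
[3,4] N\NP  lex  "saw"
[4,5] (N\(N\NP))/S  lex  "river"
[5,6] S  lex  "near"
[4,6] N\(N\NP)  >  k=5
[3,6] N  <  k=4
[0,6] S  >  k=3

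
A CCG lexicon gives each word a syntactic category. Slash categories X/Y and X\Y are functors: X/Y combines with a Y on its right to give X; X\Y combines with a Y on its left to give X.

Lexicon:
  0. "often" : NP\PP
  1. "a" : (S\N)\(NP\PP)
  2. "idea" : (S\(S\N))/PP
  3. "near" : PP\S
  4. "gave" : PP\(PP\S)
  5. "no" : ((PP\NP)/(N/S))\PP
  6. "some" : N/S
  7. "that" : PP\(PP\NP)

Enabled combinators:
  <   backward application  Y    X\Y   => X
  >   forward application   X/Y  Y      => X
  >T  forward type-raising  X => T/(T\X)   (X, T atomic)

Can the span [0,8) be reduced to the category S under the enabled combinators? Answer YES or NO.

[0,8] S   <
  [0,2] S\N   <
    [0,1] "often" : NP\PP
    [1,2] "a" : (S\N)\(NP\PP)
  [2,8] S\(S\N)   >
    [2,3] "idea" : (S\(S\N))/PP
    [3,8] PP   <
      [3,7] PP\NP   >
        [3,6] (PP\NP)/(N/S)   <
          [3,5] PP   <
            [3,4] "near" : PP\S
            [4,5] "gave" : PP\(PP\S)
          [5,6] "no" : ((PP\NP)/(N/S))\PP
        [6,7] "some" : N/S
      [7,8] "that" : PP\(PP\NP)

YES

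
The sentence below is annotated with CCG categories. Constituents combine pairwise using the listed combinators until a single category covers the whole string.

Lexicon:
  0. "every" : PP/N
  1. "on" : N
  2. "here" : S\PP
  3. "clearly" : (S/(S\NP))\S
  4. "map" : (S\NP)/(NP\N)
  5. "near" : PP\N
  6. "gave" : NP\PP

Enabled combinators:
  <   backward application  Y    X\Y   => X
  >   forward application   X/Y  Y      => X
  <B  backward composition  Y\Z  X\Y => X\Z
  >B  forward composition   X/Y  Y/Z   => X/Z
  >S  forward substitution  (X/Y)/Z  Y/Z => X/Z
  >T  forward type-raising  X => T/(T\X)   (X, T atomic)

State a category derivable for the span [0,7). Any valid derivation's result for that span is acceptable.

[0,7] S   >
  [0,4] S/(S\NP)   <
    [0,3] S   <
      [0,2] PP   >
        [0,1] "every" : PP/N
        [1,2] "on" : N
      [2,3] "here" : S\PP
    [3,4] "clearly" : (S/(S\NP))\S
  [4,7] S\NP   >
    [4,5] "map" : (S\NP)/(NP\N)
    [5,7] NP\N   <B
      [5,6] "near" : PP\N
      [6,7] "gave" : NP\PP

S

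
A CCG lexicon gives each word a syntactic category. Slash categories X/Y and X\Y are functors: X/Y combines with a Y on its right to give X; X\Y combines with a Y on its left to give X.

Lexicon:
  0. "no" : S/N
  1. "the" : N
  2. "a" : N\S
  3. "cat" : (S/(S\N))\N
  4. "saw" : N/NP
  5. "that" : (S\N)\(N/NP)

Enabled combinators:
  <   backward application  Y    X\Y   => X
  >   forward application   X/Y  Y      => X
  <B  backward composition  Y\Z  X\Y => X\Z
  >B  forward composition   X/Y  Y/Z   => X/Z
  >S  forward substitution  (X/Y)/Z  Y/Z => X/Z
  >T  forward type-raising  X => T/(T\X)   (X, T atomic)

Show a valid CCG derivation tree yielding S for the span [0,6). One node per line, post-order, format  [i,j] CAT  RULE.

[0,6] S   >
  [0,4] S/(S\N)   <
    [0,3] N   <
      [0,2] S   >
        [0,1] "no" : S/N
        [1,2] "the" : N
      [2,3] "a" : N\S
    [3,4] "cat" : (S/(S\N))\N
  [4,6] S\N   <
    [4,5] "saw" : N/NP
    [5,6] "that" : (S\N)\(N/NP)

[0,1] S/N  lex  "no"
[1,2] N  lex  "the"
[0,2] S  >  k=1
[2,3] N\S  lex  "a"
[0,3] N  <  k=2
[3,4] (S/(S\N))\N  lex  "cat"
[0,4] S/(S\N)  <  k=3
[4,5] N/NP  lex  "saw"
[5,6] (S\N)\(N/NP)  lex  "that"
[4,6] S\N  <  k=5
[0,6] S  >  k=4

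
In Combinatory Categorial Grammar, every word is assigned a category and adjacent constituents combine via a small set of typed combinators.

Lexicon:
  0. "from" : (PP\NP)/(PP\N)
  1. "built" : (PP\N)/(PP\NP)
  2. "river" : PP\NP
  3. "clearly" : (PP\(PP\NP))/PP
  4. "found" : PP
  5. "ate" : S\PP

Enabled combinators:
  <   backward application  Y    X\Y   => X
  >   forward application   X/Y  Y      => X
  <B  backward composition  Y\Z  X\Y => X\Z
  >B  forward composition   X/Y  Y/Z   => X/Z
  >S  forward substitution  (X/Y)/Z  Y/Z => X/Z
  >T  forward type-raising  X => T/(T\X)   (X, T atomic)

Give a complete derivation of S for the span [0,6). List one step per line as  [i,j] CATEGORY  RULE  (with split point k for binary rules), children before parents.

[0,1] (PP\NP)/(PP\N)  lex  "from"
[1,2] (PP\N)/(PP\NP)  lex  "built"
[2,3] PP\NP  lex  "river"
[1,3] PP\N  >  k=2
[0,3] PP\NP  >  k=1
[3,4] (PP\(PP\NP))/PP  lex  "clearly"
[4,5] PP  lex  "found"
[3,5] PP\(PP\NP)  >  k=4
[0,5] PP  <  k=3
[5,6] S\PP  lex  "ate"
[0,6] S  <  k=5

[0,6] S   <
  [0,5] PP   <
    [0,3] PP\NP   >
      [0,1] "from" : (PP\NP)/(PP\N)
      [1,3] PP\N   >
        [1,2] "built" : (PP\N)/(PP\NP)
        [2,3] "river" : PP\NP
    [3,5] PP\(PP\NP)   >
      [3,4] "clearly" : (PP\(PP\NP))/PP
      [4,5] "found" : PP
  [5,6] "ate" : S\PP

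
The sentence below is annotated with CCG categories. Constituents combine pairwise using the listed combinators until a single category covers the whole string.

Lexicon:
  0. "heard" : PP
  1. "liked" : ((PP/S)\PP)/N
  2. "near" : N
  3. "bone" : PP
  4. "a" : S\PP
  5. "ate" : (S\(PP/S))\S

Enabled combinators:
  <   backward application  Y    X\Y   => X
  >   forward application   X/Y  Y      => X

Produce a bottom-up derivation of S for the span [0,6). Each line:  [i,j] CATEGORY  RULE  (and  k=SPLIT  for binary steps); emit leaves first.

[0,6] S   <
  [0,3] PP/S   <
    [0,1] "heard" : PP
    [1,3] (PP/S)\PP   >
      [1,2] "liked" : ((PP/S)\PP)/N
      [2,3] "near" : N
  [3,6] S\(PP/S)   <
    [3,5] S   <
      [3,4] "bone" : PP
      [4,5] "a" : S\PP
    [5,6] "ate" : (S\(PP/S))\S

[0,1] PP  lex  "heard"
[1,2] ((PP/S)\PP)/N  lex  "liked"
[2,3] N  lex  "near"
[1,3] (PP/S)\PP  >  k=2
[0,3] PP/S  <  k=1
[3,4] PP  lex  "bone"
[4,5] S\PP  lex  "a"
[3,5] S  <  k=4
[5,6] (S\(PP/S))\S  lex  "ate"
[3,6] S\(PP/S)  <  k=5
[0,6] S  <  k=3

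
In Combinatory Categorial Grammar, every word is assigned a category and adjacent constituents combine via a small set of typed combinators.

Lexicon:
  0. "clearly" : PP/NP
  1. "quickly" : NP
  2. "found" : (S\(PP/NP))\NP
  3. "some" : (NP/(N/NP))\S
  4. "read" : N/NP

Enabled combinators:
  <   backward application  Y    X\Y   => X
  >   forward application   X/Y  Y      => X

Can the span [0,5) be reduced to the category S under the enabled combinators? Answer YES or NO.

NO

PP/NP NP (S\(PP/NP))\NP (NP/(N/NP))\S N/NP
CKY chart[0,5] = {NP}; S ∉ chart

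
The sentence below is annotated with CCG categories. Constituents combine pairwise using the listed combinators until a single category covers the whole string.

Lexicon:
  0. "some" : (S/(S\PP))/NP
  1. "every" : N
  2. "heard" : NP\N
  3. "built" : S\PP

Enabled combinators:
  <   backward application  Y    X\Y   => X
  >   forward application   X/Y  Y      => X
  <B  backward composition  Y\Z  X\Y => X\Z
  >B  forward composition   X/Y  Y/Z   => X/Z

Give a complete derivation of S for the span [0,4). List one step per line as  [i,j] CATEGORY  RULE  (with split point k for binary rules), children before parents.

[0,4] S   >
  [0,3] S/(S\PP)   >
    [0,1] "some" : (S/(S\PP))/NP
    [1,3] NP   <
      [1,2] "every" : N
      [2,3] "heard" : NP\N
  [3,4] "built" : S\PP

[0,1] (S/(S\PP))/NP  lex  "some"
[1,2] N  lex  "every"
[2,3] NP\N  lex  "heard"
[1,3] NP  <  k=2
[0,3] S/(S\PP)  >  k=1
[3,4] S\PP  lex  "built"
[0,4] S  >  k=3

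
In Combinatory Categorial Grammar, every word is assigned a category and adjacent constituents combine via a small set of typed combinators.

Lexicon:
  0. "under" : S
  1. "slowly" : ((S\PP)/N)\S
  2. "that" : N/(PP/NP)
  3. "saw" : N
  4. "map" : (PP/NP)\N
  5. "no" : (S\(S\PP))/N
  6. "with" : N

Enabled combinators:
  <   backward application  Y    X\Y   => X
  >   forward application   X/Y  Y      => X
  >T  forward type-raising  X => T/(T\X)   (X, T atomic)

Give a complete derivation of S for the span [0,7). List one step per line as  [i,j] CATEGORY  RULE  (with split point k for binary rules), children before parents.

[0,1] S  lex  "under"
[1,2] ((S\PP)/N)\S  lex  "slowly"
[0,2] (S\PP)/N  <  k=1
[2,3] N/(PP/NP)  lex  "that"
[3,4] N  lex  "saw"
[4,5] (PP/NP)\N  lex  "map"
[3,5] PP/NP  <  k=4
[2,5] N  >  k=3
[0,5] S\PP  >  k=2
[5,6] (S\(S\PP))/N  lex  "no"
[6,7] N  lex  "with"
[5,7] S\(S\PP)  >  k=6
[0,7] S  <  k=5

[0,7] S   <
  [0,5] S\PP   >
    [0,2] (S\PP)/N   <
      [0,1] "under" : S
      [1,2] "slowly" : ((S\PP)/N)\S
    [2,5] N   >
      [2,3] "that" : N/(PP/NP)
      [3,5] PP/NP   <
        [3,4] "saw" : N
        [4,5] "map" : (PP/NP)\N
  [5,7] S\(S\PP)   >
    [5,6] "no" : (S\(S\PP))/N
    [6,7] "with" : N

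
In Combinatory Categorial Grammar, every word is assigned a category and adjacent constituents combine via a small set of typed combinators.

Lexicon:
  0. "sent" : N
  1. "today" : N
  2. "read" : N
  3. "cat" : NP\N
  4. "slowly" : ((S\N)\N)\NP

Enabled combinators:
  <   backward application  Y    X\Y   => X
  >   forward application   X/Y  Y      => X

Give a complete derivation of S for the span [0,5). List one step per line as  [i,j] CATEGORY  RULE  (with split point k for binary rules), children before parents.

[0,5] S   <
  [0,1] "sent" : N
  [1,5] S\N   <
    [1,2] "today" : N
    [2,5] (S\N)\N   <
      [2,4] NP   <
        [2,3] "read" : N
        [3,4] "cat" : NP\N
      [4,5] "slowly" : ((S\N)\N)\NP

[0,1] N  lex  "sent"
[1,2] N  lex  "today"
[2,3] N  lex  "read"
[3,4] NP\N  lex  "cat"
[2,4] NP  <  k=3
[4,5] ((S\N)\N)\NP  lex  "slowly"
[2,5] (S\N)\N  <  k=4
[1,5] S\N  <  k=2
[0,5] S  <  k=1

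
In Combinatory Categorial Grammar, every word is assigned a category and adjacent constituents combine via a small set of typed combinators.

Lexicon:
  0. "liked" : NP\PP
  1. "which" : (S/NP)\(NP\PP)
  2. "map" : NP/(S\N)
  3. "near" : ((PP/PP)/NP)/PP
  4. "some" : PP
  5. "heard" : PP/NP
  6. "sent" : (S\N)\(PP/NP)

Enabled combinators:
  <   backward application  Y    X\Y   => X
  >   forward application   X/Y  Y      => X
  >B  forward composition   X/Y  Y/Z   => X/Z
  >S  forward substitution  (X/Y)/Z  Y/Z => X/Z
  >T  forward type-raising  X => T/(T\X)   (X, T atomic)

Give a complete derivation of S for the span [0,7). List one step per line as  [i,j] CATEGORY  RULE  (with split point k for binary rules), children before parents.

[0,7] S   >
  [0,2] S/NP   <
    [0,1] "liked" : NP\PP
    [1,2] "which" : (S/NP)\(NP\PP)
  [2,7] NP   >
    [2,3] "map" : NP/(S\N)
    [3,7] S\N   <
      [3,6] PP/NP   >S
        [3,5] (PP/PP)/NP   >
          [3,4] "near" : ((PP/PP)/NP)/PP
          [4,5] "some" : PP
        [5,6] "heard" : PP/NP
      [6,7] "sent" : (S\N)\(PP/NP)

[0,1] NP\PP  lex  "liked"
[1,2] (S/NP)\(NP\PP)  lex  "which"
[0,2] S/NP  <  k=1
[2,3] NP/(S\N)  lex  "map"
[3,4] ((PP/PP)/NP)/PP  lex  "near"
[4,5] PP  lex  "some"
[3,5] (PP/PP)/NP  >  k=4
[5,6] PP/NP  lex  "heard"
[3,6] PP/NP  >S  k=5
[6,7] (S\N)\(PP/NP)  lex  "sent"
[3,7] S\N  <  k=6
[2,7] NP  >  k=3
[0,7] S  >  k=2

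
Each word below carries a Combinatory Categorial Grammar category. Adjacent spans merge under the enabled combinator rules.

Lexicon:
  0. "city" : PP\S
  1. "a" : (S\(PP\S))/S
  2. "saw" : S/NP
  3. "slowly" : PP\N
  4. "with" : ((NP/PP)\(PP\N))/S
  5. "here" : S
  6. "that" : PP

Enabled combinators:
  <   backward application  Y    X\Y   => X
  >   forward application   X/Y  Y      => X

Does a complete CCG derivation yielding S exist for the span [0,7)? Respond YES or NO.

[0,7] S   <
  [0,1] "city" : PP\S
  [1,7] S\(PP\S)   >
    [1,2] "a" : (S\(PP\S))/S
    [2,7] S   >
      [2,3] "saw" : S/NP
      [3,7] NP   >
        [3,6] NP/PP   <
          [3,4] "slowly" : PP\N
          [4,6] (NP/PP)\(PP\N)   >
            [4,5] "with" : ((NP/PP)\(PP\N))/S
            [5,6] "here" : S
        [6,7] "that" : PP

YES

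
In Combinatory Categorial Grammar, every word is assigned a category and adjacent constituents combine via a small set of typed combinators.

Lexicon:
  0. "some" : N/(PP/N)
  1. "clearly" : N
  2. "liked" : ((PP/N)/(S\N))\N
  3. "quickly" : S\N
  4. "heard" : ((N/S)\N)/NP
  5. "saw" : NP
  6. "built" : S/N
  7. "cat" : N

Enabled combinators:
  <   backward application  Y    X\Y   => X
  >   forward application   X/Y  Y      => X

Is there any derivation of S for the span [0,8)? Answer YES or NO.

N/(PP/N) N ((PP/N)/(S\N))\N S\N ((N/S)\N)/NP NP S/N N
CKY chart[0,8] = {N}; S ∉ chart

NO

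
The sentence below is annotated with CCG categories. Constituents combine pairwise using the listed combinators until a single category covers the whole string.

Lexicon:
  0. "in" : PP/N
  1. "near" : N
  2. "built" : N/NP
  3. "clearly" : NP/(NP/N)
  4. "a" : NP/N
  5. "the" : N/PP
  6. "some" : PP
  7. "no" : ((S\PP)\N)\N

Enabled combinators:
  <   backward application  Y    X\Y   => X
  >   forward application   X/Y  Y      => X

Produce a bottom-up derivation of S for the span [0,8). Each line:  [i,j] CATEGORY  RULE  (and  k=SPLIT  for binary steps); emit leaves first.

[0,1] PP/N  lex  "in"
[1,2] N  lex  "near"
[0,2] PP  >  k=1
[2,3] N/NP  lex  "built"
[3,4] NP/(NP/N)  lex  "clearly"
[4,5] NP/N  lex  "a"
[3,5] NP  >  k=4
[2,5] N  >  k=3
[5,6] N/PP  lex  "the"
[6,7] PP  lex  "some"
[5,7] N  >  k=6
[7,8] ((S\PP)\N)\N  lex  "no"
[5,8] (S\PP)\N  <  k=7
[2,8] S\PP  <  k=5
[0,8] S  <  k=2

[0,8] S   <
  [0,2] PP   >
    [0,1] "in" : PP/N
    [1,2] "near" : N
  [2,8] S\PP   <
    [2,5] N   >
      [2,3] "built" : N/NP
      [3,5] NP   >
        [3,4] "clearly" : NP/(NP/N)
        [4,5] "a" : NP/N
    [5,8] (S\PP)\N   <
      [5,7] N   >
        [5,6] "the" : N/PP
        [6,7] "some" : PP
      [7,8] "no" : ((S\PP)\N)\N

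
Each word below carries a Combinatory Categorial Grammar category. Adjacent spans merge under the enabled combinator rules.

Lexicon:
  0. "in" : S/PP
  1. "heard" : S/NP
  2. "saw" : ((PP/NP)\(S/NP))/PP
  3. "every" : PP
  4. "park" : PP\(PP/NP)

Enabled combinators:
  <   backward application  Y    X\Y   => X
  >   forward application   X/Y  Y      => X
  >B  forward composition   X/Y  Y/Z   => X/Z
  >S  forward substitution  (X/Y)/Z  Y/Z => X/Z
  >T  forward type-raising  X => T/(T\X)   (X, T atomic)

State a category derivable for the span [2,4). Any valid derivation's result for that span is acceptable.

[0,5] S   >
  [0,1] "in" : S/PP
  [1,5] PP   <
    [1,4] PP/NP   <
      [1,2] "heard" : S/NP
      [2,4] (PP/NP)\(S/NP)   >
        [2,3] "saw" : ((PP/NP)\(S/NP))/PP
        [3,4] "every" : PP
    [4,5] "park" : PP\(PP/NP)

(PP/NP)\(S/NP)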